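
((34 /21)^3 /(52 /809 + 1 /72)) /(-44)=-1.23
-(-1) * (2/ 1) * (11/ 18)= 11/ 9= 1.22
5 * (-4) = -20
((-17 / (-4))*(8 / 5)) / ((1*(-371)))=-0.02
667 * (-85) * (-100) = 5669500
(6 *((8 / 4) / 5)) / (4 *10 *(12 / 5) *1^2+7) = 12 / 515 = 0.02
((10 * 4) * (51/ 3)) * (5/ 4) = 850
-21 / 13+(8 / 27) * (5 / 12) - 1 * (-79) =81616 / 1053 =77.51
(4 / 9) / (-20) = -1 / 45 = -0.02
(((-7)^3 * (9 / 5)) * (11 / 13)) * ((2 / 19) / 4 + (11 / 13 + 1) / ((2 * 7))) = -2653497 / 32110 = -82.64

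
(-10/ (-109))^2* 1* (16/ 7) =1600/ 83167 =0.02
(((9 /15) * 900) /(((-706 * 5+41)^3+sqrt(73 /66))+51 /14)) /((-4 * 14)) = 945 * sqrt(4818) /11667446760702580086987271+2648979835343325 /11667446760702580086987271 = 0.00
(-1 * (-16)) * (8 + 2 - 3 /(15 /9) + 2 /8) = 135.20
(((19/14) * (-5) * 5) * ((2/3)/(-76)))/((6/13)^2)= 4225/3024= 1.40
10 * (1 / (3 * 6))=5 / 9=0.56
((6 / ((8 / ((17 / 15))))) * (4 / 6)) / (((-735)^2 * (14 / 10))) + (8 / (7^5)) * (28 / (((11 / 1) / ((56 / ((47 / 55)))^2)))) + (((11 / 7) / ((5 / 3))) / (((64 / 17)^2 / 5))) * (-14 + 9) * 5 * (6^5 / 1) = -207402871844777233 / 3207743683200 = -64656.93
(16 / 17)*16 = 256 / 17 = 15.06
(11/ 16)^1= 0.69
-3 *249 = -747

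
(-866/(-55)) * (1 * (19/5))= 16454/275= 59.83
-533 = -533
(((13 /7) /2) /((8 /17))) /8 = 221 /896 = 0.25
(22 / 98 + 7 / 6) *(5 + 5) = 13.91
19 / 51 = 0.37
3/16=0.19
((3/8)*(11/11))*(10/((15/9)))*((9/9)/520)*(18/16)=81/16640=0.00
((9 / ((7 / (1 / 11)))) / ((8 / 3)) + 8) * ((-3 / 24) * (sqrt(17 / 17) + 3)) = -4955 / 1232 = -4.02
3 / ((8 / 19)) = 57 / 8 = 7.12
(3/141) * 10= 10/47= 0.21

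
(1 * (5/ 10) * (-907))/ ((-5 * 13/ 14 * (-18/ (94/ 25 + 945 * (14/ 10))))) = -210589981/ 29250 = -7199.66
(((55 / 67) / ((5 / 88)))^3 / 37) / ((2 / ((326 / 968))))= 152734912 / 11128231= 13.72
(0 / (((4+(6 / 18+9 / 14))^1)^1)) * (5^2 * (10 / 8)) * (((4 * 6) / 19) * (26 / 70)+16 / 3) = 0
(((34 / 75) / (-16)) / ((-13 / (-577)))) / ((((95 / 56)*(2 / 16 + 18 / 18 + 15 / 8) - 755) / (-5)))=-68663 / 8189025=-0.01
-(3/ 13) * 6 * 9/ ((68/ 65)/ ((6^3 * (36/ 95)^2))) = -11337408/ 30685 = -369.48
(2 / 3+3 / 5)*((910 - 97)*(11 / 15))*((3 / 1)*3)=169917 / 25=6796.68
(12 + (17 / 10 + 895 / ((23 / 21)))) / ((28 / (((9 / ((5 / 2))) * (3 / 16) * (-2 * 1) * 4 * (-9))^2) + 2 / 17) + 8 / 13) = 2493835371729 / 2235746740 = 1115.44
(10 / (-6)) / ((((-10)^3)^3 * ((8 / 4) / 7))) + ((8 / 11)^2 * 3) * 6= 1382400000847 / 145200000000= 9.52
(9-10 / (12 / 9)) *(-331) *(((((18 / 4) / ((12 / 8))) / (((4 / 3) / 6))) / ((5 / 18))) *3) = -723897 / 10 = -72389.70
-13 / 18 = -0.72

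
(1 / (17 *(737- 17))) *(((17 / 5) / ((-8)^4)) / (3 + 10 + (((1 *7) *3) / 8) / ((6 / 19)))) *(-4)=-1 / 78566400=-0.00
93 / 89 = 1.04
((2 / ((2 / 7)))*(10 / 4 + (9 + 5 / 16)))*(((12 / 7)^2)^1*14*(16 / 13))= 54432 / 13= 4187.08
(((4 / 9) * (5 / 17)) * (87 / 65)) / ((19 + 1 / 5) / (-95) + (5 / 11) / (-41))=-24850100 / 30279873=-0.82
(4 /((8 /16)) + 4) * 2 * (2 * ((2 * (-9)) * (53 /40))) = -5724 /5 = -1144.80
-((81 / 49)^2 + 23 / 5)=-88028 / 12005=-7.33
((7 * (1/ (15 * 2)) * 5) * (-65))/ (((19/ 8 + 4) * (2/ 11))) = -10010/ 153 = -65.42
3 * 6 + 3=21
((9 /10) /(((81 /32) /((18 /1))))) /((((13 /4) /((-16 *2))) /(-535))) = 438272 /13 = 33713.23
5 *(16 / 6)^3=2560 / 27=94.81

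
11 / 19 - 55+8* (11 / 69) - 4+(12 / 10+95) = 39.05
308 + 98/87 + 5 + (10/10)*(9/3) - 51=23153/87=266.13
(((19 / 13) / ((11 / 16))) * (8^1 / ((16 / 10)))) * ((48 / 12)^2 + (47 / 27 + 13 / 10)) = 781432 / 3861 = 202.39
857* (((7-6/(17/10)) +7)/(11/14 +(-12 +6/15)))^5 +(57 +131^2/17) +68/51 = 358539037032231369856226/1058876376000376126047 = 338.60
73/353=0.21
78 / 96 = 13 / 16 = 0.81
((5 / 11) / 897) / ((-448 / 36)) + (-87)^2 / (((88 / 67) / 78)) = 165579716469 / 368368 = 449495.39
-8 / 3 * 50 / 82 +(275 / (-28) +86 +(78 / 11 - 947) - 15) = -33351427 / 37884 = -880.36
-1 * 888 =-888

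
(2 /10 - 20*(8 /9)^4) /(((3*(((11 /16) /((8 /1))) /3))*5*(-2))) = 25794496 /1804275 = 14.30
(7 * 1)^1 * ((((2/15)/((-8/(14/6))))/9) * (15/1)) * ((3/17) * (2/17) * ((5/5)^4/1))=-49/5202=-0.01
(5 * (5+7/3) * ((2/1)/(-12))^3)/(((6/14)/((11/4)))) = -4235/3888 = -1.09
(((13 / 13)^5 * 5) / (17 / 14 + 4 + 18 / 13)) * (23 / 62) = 10465 / 37231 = 0.28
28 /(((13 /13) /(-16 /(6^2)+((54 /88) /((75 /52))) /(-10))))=-168742 /12375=-13.64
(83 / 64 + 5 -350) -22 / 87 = -343.96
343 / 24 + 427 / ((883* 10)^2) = 6685835737 / 467813400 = 14.29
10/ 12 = 5/ 6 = 0.83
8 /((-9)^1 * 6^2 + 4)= -1 /40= -0.02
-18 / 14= -9 / 7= -1.29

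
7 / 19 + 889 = 889.37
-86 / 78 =-43 / 39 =-1.10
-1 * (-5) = 5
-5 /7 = -0.71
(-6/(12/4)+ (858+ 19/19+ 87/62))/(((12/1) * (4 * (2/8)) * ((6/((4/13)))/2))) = 53221/7254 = 7.34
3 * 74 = 222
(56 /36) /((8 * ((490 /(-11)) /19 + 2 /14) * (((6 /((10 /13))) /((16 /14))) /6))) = -29260 /376857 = -0.08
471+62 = 533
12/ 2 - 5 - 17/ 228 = 211/ 228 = 0.93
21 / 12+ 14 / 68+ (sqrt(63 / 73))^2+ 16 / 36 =145793 / 44676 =3.26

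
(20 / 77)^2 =400 / 5929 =0.07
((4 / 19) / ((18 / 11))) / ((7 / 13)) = 0.24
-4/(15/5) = -4/3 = -1.33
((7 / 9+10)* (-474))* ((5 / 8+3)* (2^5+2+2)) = -666681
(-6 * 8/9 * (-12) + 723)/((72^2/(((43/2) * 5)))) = 169205/10368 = 16.32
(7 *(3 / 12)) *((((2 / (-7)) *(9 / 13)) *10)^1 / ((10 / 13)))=-9 / 2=-4.50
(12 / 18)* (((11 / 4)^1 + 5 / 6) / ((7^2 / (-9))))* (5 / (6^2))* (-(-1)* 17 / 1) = -3655 / 3528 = -1.04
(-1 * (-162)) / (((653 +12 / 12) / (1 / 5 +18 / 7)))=2619 / 3815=0.69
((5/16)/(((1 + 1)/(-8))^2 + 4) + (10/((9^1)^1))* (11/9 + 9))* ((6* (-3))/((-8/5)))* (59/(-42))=-3552095/19656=-180.71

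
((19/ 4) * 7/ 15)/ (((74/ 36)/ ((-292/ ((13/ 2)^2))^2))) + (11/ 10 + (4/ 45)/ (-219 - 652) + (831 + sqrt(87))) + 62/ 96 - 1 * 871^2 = -38628891290051689/ 50977957680 + sqrt(87) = -757747.42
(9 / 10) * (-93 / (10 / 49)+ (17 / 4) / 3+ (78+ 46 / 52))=-878433 / 2600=-337.86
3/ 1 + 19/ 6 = 6.17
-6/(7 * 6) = -1/7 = -0.14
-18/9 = -2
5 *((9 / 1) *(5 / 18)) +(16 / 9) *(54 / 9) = 139 / 6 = 23.17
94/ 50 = 47/ 25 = 1.88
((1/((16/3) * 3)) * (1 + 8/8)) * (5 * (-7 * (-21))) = 735/8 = 91.88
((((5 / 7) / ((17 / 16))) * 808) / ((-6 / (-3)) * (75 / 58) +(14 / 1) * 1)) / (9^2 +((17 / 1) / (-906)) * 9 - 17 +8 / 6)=0.50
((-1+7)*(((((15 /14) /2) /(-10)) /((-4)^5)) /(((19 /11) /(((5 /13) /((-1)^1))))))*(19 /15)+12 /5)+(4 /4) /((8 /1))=4705627 /1863680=2.52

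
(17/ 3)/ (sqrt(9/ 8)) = 34 * sqrt(2)/ 9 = 5.34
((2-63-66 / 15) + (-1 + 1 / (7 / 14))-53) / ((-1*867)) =587 / 4335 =0.14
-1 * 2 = -2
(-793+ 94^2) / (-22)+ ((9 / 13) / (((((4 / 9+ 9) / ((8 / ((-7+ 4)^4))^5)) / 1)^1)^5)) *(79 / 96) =-1349732544473814263269166258246276109991289039372887239713 / 3691920425018514707437729414573930070982166929894581250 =-365.59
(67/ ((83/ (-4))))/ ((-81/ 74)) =19832/ 6723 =2.95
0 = 0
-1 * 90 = -90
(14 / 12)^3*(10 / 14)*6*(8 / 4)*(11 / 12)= 2695 / 216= 12.48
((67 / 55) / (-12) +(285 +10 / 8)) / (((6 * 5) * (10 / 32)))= 377716 / 12375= 30.52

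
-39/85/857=-39/72845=-0.00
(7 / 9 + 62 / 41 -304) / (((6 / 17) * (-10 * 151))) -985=-3291100273 / 3343140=-984.43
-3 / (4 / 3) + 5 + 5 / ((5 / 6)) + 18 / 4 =53 / 4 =13.25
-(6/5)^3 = -216/125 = -1.73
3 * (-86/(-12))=43/2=21.50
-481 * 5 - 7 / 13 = -31272 / 13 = -2405.54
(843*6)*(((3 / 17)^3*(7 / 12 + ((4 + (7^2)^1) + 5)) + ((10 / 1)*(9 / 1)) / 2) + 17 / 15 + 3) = 12289615647 / 49130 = 250144.83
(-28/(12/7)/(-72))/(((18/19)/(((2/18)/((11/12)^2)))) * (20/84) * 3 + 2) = 6517/204471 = 0.03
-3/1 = -3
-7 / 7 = -1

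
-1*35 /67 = -35 /67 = -0.52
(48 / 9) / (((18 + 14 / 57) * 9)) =19 / 585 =0.03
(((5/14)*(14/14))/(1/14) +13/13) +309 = 315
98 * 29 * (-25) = -71050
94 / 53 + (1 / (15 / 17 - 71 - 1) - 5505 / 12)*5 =-587469911 / 256308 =-2292.05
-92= -92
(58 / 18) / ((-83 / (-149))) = 4321 / 747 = 5.78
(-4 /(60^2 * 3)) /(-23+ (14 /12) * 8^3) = -1 /1550700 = -0.00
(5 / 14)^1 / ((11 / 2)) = 5 / 77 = 0.06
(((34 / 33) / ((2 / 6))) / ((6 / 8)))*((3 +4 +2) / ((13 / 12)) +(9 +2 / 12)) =92684 / 1287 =72.02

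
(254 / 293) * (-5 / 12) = -0.36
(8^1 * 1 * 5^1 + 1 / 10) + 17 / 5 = 43.50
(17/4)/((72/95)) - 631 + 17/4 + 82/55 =-9815279/15840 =-619.65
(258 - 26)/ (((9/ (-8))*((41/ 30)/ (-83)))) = 1540480/ 123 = 12524.23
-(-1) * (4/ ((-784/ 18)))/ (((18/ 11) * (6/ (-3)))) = 11/ 392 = 0.03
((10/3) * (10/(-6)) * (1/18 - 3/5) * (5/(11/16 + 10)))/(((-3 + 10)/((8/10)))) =2240/13851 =0.16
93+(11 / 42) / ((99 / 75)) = 11743 / 126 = 93.20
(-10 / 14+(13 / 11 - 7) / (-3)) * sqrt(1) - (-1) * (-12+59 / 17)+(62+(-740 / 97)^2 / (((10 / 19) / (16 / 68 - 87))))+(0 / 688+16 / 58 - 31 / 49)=-71556717031313 / 7500676029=-9540.04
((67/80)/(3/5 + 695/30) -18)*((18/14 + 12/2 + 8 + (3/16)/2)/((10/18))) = -635422671/1277696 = -497.32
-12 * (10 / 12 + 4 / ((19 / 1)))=-238 / 19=-12.53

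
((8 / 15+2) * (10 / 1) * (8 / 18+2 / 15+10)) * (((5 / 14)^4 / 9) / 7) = 40375 / 583443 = 0.07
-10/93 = -0.11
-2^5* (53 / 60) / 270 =-212 / 2025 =-0.10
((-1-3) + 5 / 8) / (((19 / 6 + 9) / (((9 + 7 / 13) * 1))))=-2.65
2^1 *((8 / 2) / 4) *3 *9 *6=324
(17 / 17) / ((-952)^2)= 1 / 906304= 0.00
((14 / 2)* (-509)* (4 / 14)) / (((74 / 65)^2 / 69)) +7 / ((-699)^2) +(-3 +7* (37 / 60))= -724998964791673 / 13377895380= -54193.80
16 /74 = 8 /37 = 0.22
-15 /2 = -7.50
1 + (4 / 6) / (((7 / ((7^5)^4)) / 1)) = 22797790370746289 / 3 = 7599263456915429.67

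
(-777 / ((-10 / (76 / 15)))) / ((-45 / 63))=-68894 / 125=-551.15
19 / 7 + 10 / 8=111 / 28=3.96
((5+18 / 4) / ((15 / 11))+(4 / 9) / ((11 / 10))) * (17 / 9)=124049 / 8910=13.92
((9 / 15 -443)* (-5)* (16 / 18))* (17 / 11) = 300832 / 99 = 3038.71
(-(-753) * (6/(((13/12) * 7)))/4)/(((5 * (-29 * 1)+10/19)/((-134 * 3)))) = 11502828/27755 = 414.44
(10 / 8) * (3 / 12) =5 / 16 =0.31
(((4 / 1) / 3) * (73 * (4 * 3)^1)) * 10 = 11680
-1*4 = -4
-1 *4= -4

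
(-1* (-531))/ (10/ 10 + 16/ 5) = 126.43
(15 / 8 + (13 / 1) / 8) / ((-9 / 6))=-7 / 3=-2.33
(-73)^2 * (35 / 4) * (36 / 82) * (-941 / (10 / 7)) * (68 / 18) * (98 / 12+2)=-254806310857 / 492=-517899005.81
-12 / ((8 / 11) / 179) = -5907 / 2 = -2953.50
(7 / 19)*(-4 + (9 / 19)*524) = 32480 / 361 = 89.97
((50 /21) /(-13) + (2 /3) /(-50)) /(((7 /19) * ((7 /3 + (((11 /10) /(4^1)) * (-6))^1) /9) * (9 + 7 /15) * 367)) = -1375866 /680530669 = -0.00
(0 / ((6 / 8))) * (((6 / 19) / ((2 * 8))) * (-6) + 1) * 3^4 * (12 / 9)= 0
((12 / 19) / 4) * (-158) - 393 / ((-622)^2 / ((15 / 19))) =-183388911 / 7350796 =-24.95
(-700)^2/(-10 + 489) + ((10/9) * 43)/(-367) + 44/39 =21060637066/20567781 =1023.96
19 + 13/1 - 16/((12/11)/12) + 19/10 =-1421/10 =-142.10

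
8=8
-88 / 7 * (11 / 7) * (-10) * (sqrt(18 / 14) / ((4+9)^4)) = 29040 * sqrt(7) / 9796423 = 0.01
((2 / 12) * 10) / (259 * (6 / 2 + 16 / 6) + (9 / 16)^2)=1280 / 1127411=0.00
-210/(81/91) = -6370/27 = -235.93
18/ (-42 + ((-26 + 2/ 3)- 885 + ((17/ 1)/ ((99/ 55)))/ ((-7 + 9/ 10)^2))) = -602802/ 31884191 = -0.02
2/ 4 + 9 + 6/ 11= 221/ 22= 10.05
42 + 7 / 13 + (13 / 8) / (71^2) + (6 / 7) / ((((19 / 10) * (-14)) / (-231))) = 49.98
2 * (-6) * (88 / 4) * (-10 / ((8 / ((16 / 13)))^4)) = 42240 / 28561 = 1.48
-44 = -44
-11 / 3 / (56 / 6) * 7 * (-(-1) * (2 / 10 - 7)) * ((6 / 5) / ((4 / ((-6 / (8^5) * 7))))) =-11781 / 1638400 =-0.01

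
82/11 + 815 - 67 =8310/11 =755.45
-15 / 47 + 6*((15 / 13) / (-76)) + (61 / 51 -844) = -998465069 / 1184118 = -843.21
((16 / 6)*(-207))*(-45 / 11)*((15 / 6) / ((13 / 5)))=310500 / 143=2171.33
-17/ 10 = -1.70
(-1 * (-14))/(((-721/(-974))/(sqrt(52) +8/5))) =15584/515 +3896 * sqrt(13)/103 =166.64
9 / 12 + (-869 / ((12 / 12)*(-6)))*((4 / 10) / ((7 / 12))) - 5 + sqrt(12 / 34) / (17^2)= sqrt(102) / 4913 + 13309 / 140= 95.07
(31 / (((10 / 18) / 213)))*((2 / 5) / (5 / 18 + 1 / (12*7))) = 29951208 / 1825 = 16411.62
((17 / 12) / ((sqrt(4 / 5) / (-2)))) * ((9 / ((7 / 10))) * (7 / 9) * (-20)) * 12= 3400 * sqrt(5)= 7602.63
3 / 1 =3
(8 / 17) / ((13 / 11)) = 88 / 221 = 0.40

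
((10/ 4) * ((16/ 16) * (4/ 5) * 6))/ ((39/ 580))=2320/ 13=178.46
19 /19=1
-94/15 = -6.27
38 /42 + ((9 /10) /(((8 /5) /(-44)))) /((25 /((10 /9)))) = -41 /210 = -0.20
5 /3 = 1.67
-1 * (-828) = 828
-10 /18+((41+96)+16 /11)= 13652 /99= 137.90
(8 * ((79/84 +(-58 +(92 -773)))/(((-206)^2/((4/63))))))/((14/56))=-495976/14035707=-0.04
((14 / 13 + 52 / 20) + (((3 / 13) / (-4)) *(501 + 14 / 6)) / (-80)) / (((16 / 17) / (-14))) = -999957 / 16640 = -60.09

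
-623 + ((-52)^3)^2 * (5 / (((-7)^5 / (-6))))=593107819159 / 16807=35289332.97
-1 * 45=-45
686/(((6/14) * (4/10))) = 4001.67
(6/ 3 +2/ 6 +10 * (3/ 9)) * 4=68/ 3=22.67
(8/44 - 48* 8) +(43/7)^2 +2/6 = -559078/1617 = -345.75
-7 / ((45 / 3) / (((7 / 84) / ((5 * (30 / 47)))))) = -329 / 27000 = -0.01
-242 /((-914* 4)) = 121 /1828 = 0.07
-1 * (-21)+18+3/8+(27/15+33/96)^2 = 1125649/25600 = 43.97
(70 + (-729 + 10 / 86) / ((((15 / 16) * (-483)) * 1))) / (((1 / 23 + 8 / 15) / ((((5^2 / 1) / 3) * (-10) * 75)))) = -139430762500 / 179697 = -775921.48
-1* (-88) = 88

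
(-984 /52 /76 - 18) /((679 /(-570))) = 135225 /8827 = 15.32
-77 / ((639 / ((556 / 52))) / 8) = -85624 / 8307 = -10.31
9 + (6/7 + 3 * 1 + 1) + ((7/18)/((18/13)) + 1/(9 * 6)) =32107/2268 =14.16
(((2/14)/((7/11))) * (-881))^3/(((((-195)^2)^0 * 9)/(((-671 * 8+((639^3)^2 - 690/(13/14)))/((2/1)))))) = -805479110815708242136745256779/27529866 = -29258373826291353620709.42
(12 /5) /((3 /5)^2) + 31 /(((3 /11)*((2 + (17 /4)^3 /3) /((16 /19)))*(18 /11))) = 7959092 /905787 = 8.79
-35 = -35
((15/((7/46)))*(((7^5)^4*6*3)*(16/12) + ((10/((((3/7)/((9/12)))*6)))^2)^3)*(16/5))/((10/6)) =18788379089943089983312649/51840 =362430152197976272826.25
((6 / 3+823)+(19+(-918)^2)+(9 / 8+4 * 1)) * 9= 60737265 / 8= 7592158.12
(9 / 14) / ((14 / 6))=27 / 98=0.28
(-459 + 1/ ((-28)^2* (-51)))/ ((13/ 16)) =-18352657/ 32487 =-564.92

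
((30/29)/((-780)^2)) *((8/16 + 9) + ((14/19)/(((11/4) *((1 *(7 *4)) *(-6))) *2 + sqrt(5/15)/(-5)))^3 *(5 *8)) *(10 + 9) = 65890163143000 *sqrt(3)/464523298862728925788842706339 + 34216060096180964111377121279/111485591727054942189322249521360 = 0.00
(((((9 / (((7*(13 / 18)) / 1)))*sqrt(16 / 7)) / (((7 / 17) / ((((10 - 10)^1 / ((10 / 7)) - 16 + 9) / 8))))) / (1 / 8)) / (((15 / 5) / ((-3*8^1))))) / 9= 9792*sqrt(7) / 637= 40.67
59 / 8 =7.38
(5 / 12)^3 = 125 / 1728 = 0.07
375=375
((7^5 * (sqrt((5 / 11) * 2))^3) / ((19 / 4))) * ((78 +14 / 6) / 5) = 32403896 * sqrt(110) / 6897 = 49275.76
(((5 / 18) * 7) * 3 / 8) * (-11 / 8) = -385 / 384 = -1.00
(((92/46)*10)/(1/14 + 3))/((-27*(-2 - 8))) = 0.02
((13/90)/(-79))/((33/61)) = -793/234630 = -0.00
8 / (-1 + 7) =4 / 3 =1.33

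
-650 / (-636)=325 / 318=1.02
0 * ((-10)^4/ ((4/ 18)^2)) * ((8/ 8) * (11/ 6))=0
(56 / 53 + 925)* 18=883458 / 53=16669.02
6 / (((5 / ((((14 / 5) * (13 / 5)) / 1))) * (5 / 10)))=2184 / 125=17.47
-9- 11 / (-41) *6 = -303 / 41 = -7.39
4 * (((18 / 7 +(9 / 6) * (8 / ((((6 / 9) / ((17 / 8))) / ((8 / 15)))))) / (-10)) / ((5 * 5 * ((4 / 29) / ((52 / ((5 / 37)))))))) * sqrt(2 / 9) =-7476664 * sqrt(2) / 21875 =-483.36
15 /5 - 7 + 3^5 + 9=248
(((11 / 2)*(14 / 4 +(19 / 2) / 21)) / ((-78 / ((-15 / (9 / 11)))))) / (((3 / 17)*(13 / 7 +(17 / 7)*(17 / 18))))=853655 / 122382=6.98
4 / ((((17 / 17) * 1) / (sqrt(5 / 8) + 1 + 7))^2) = (sqrt(10) + 32)^2 / 4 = 309.10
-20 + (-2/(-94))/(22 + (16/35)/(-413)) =-298899905/14945718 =-20.00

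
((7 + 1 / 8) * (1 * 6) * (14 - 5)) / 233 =1539 / 932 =1.65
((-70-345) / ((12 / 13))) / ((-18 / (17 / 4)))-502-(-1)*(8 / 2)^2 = -328189 / 864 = -379.85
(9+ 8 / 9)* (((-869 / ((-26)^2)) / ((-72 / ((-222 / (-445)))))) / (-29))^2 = 1033815409 / 1108215970617600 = 0.00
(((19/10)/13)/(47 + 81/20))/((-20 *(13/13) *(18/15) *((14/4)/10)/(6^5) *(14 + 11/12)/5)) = -14774400/16631069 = -0.89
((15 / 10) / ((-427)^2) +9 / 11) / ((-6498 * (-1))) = 1093985 / 8688341508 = 0.00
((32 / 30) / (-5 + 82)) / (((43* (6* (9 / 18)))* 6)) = 8 / 446985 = 0.00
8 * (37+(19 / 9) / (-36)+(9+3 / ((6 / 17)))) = 35278 / 81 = 435.53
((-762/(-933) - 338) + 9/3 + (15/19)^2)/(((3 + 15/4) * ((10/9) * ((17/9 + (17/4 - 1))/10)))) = -1797557568/20770135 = -86.55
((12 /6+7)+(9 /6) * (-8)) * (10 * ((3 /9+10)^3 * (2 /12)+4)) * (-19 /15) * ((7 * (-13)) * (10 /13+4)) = -250999994 /81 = -3098765.36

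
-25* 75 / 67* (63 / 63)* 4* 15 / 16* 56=-393750 / 67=-5876.87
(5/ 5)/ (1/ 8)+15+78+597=698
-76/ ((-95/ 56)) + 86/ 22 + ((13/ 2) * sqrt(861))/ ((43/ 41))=2679/ 55 + 533 * sqrt(861)/ 86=230.57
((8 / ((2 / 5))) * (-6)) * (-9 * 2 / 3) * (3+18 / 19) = 54000 / 19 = 2842.11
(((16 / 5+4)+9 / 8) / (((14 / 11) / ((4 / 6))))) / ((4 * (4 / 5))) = 1221 / 896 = 1.36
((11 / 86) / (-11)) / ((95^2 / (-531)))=531 / 776150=0.00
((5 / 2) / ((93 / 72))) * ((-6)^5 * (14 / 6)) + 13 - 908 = -1116385 / 31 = -36012.42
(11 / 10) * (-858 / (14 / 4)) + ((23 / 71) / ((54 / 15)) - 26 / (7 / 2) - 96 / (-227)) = -2808240233 / 10153710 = -276.57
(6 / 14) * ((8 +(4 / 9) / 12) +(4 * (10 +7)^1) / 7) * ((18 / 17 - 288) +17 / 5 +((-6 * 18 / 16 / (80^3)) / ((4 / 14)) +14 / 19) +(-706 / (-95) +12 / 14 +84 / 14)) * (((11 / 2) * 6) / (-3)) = 22470.68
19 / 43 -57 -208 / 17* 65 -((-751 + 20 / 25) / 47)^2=-44673999131 / 40369475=-1106.63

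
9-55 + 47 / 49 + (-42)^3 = -3632519 / 49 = -74133.04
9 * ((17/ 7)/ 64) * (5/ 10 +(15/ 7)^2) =76347/ 43904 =1.74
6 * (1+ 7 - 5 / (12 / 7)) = 61 / 2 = 30.50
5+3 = 8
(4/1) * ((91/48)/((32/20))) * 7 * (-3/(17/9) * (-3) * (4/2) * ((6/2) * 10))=1289925/136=9484.74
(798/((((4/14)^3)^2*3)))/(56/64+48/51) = 269235.21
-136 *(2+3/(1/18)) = -7616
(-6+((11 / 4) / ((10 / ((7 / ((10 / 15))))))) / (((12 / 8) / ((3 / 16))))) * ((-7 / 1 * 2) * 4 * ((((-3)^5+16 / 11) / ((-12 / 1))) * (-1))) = -22374597 / 3520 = -6356.42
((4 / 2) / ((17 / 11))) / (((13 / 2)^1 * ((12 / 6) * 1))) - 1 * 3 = -641 / 221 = -2.90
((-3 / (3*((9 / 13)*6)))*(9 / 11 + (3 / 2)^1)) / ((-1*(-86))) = -221 / 34056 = -0.01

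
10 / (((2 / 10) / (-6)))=-300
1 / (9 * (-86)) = -1 / 774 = -0.00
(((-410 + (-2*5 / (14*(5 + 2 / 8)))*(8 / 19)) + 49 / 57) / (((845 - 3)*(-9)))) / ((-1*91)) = -380963 / 642015738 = -0.00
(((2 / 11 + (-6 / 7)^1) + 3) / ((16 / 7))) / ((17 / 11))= 179 / 272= 0.66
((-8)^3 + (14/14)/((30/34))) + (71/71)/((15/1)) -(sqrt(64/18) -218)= -1464/5 -4* sqrt(2)/3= -294.69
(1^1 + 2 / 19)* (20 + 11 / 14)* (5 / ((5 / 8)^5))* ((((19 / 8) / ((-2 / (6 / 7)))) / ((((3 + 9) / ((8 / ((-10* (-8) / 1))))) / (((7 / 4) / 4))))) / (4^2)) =-873 / 3125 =-0.28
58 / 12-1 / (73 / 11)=2051 / 438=4.68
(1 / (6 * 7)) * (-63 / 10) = -3 / 20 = -0.15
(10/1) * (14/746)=0.19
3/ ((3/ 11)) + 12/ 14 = 83/ 7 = 11.86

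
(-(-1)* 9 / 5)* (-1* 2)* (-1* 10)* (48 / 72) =24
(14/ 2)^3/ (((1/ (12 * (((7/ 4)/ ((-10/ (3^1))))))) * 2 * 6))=-7203/ 40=-180.08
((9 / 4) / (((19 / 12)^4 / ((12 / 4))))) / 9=15552 / 130321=0.12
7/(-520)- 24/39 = -327/520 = -0.63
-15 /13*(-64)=960 /13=73.85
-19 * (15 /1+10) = -475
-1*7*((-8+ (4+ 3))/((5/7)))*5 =49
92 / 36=23 / 9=2.56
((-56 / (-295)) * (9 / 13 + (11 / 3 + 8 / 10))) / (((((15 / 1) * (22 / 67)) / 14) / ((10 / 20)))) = 13210792 / 9491625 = 1.39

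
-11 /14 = -0.79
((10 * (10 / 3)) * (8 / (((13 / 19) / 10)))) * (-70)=-10640000 / 39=-272820.51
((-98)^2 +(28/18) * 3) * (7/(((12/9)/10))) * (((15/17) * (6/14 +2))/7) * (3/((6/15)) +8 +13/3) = 3062762.50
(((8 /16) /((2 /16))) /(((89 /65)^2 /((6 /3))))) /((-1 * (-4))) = 8450 /7921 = 1.07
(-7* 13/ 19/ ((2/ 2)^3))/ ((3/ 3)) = -91/ 19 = -4.79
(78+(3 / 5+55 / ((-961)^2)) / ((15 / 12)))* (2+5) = 12683645114 / 23088025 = 549.36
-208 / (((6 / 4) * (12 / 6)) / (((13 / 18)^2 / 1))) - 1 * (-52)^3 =34158956 / 243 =140571.84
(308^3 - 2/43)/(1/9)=11307409326/43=262963007.58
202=202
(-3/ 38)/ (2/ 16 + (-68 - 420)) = 4/ 24719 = 0.00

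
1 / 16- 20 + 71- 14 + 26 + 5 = 68.06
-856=-856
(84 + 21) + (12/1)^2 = 249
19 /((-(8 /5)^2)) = -475 /64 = -7.42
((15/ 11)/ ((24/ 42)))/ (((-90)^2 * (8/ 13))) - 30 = -5702309/ 190080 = -30.00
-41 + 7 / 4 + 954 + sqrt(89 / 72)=915.86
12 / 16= 3 / 4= 0.75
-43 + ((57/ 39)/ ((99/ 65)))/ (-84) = -357683/ 8316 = -43.01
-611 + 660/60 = -600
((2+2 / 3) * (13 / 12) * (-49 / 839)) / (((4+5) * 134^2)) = -637 / 610135902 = -0.00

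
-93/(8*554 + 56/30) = -1395/66508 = -0.02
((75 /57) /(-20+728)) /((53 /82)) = 1025 /356478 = 0.00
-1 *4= -4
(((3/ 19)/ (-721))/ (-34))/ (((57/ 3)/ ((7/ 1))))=3/ 1264222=0.00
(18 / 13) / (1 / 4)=72 / 13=5.54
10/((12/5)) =25/6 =4.17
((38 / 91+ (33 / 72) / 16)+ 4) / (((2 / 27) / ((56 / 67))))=1398321 / 27872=50.17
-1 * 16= -16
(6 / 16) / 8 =3 / 64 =0.05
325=325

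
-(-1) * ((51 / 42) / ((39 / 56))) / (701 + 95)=17 / 7761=0.00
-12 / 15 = -4 / 5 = -0.80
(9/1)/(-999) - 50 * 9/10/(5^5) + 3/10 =0.28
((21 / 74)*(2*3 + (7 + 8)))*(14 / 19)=3087 / 703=4.39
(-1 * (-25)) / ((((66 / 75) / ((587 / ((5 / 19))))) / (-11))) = -1394125 / 2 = -697062.50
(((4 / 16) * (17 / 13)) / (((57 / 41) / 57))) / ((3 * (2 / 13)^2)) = 9061 / 48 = 188.77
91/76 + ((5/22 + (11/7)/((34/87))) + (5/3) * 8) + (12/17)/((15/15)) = 5815297/298452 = 19.48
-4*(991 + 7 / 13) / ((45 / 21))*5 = -9254.36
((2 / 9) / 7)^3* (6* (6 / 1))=32 / 27783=0.00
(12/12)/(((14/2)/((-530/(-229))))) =530/1603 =0.33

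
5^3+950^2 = 902625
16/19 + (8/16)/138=0.85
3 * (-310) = -930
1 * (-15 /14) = -15 /14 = -1.07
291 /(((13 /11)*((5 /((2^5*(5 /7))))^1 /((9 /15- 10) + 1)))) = -614592 /65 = -9455.26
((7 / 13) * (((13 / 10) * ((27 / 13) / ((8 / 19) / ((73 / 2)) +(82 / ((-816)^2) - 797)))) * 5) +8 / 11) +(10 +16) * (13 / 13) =1406116169933622 / 52627748269811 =26.72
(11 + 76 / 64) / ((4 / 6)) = 585 / 32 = 18.28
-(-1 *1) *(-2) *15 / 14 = -15 / 7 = -2.14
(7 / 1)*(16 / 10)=56 / 5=11.20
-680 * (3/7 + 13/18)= -49300/63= -782.54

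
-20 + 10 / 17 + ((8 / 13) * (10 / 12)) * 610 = 194530 / 663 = 293.41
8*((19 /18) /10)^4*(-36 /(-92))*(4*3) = 0.00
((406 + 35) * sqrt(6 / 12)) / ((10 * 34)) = 441 * sqrt(2) / 680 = 0.92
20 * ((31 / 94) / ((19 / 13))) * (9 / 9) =4030 / 893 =4.51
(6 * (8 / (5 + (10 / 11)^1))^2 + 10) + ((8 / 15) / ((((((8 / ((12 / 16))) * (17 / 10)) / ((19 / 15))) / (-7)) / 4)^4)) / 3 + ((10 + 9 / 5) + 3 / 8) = 3635657118857 / 101628352800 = 35.77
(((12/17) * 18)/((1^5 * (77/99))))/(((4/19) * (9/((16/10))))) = 8208/595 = 13.79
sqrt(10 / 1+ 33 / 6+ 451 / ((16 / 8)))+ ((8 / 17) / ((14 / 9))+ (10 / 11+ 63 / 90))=25023 / 13090+ sqrt(241)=17.44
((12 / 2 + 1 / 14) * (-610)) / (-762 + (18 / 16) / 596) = 123610400 / 25432449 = 4.86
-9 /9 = -1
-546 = -546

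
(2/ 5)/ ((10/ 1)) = 0.04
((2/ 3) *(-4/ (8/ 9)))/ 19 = -3/ 19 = -0.16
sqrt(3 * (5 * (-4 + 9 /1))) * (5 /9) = 25 * sqrt(3) /9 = 4.81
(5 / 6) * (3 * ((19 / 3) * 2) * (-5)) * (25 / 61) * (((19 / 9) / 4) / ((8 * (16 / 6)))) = -225625 / 140544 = -1.61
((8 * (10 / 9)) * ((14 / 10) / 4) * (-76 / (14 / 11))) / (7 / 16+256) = -2432 / 3357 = -0.72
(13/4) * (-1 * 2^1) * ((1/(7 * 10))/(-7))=13/980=0.01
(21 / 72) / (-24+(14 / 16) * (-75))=-7 / 2151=-0.00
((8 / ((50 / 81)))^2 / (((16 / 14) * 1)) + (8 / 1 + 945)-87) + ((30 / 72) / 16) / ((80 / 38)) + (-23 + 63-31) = 981099619 / 960000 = 1021.98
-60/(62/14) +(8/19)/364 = -726118/53599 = -13.55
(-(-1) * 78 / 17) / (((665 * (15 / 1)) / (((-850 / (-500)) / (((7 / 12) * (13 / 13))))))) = 156 / 116375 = 0.00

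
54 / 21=18 / 7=2.57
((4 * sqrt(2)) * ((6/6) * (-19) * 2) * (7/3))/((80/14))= -931 * sqrt(2)/15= -87.78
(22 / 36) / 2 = 0.31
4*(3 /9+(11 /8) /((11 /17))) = 59 /6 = 9.83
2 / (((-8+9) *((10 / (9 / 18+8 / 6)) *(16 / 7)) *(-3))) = -77 / 1440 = -0.05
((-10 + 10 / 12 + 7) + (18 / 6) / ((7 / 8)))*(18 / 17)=159 / 119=1.34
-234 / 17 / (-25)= 234 / 425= 0.55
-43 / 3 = -14.33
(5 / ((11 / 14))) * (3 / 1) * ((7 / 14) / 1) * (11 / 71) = 105 / 71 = 1.48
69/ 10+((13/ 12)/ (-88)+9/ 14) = 278329/ 36960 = 7.53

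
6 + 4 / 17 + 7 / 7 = 123 / 17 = 7.24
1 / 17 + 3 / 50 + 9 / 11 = 8761 / 9350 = 0.94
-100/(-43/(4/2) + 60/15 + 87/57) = 3800/607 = 6.26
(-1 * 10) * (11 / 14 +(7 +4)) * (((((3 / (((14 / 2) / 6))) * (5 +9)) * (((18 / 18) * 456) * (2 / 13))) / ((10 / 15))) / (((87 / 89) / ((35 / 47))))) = -6026724000 / 17719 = -340127.77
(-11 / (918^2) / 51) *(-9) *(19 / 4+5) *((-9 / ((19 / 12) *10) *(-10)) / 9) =143 / 10081476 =0.00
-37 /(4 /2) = -37 /2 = -18.50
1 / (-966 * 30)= -1 / 28980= -0.00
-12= -12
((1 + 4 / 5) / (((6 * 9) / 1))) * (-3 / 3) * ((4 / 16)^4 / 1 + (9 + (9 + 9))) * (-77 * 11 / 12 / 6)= 5855311 / 552960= 10.59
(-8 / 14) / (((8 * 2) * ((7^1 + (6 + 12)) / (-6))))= 3 / 350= 0.01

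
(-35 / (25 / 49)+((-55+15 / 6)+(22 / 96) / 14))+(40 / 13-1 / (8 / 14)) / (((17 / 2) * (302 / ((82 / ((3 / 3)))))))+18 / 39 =-13520187571 / 112126560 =-120.58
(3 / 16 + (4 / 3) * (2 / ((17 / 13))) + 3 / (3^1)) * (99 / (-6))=-28963 / 544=-53.24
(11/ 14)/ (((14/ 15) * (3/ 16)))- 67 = -3063/ 49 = -62.51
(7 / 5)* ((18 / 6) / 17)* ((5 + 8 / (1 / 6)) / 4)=1113 / 340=3.27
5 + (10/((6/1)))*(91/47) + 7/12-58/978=8.75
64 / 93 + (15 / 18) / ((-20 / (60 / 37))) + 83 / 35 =720691 / 240870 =2.99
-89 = -89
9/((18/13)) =13/2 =6.50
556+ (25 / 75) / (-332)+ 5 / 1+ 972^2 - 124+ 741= 942178151 / 996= 945962.00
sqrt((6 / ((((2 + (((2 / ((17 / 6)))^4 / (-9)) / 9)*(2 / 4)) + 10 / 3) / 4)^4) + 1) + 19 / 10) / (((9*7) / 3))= 0.10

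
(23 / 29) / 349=23 / 10121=0.00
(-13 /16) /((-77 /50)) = 325 /616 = 0.53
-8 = -8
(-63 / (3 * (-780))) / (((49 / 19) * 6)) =19 / 10920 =0.00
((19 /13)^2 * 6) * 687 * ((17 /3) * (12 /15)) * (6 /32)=12648357 /1690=7484.23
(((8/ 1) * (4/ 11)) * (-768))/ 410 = -12288/ 2255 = -5.45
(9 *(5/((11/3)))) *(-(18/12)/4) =-405/88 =-4.60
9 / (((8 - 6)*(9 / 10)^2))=50 / 9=5.56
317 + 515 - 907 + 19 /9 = -656 /9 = -72.89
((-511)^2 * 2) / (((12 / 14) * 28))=21760.08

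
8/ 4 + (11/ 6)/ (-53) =625/ 318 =1.97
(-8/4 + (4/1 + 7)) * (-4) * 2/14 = -36/7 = -5.14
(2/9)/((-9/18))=-4/9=-0.44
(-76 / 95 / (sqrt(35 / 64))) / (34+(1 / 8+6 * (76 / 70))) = -256 * sqrt(35) / 56895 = -0.03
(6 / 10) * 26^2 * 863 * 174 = 304528536 / 5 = 60905707.20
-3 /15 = -1 /5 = -0.20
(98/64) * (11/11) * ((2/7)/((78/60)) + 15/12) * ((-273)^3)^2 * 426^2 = 5410576711228881247965/32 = 169080522225902538998.91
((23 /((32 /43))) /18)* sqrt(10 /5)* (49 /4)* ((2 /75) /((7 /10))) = 6923* sqrt(2) /8640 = 1.13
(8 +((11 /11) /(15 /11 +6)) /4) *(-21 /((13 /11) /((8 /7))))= -57266 /351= -163.15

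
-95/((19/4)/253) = -5060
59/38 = 1.55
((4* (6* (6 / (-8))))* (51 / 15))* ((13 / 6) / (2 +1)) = -221 / 5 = -44.20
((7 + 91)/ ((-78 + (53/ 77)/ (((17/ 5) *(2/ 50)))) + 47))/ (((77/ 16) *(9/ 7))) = -93296/ 152793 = -0.61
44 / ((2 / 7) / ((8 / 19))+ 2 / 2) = 1232 / 47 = 26.21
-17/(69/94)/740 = -799/25530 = -0.03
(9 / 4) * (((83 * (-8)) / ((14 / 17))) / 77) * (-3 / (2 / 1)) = 38097 / 1078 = 35.34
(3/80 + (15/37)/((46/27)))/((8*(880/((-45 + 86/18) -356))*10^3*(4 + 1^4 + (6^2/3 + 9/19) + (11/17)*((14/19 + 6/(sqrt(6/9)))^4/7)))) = -33876302537777263901449/576862666362227673260236800000 + 45264691457289370759*sqrt(6)/5244206057838433393274880000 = -0.00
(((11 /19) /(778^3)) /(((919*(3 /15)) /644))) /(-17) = -8855 /34945948564706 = -0.00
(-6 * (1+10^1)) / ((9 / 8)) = -176 / 3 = -58.67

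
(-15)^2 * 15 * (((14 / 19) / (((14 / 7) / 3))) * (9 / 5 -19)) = -1219050 / 19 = -64160.53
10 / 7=1.43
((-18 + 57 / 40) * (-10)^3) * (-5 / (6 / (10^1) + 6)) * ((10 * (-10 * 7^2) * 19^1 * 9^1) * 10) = 1157349375000 / 11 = 105213579545.45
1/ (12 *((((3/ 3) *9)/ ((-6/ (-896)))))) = 1/ 16128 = 0.00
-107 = -107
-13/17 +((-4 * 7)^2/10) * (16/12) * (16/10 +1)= 345553/1275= 271.02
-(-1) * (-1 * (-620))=620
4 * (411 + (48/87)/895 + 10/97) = 4140036348/2517635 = 1644.41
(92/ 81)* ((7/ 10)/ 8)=161/ 1620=0.10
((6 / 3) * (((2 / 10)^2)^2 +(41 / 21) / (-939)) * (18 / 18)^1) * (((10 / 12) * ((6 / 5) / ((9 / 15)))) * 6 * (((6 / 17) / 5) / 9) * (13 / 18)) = -307112 / 5656888125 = -0.00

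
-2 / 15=-0.13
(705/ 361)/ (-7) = -705/ 2527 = -0.28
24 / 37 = 0.65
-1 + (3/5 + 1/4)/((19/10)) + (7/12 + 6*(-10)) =-13673/228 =-59.97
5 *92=460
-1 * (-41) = 41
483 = 483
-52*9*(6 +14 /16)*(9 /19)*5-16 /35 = -10135733 /1330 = -7620.85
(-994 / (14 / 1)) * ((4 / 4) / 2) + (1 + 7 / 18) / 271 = -86572 / 2439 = -35.49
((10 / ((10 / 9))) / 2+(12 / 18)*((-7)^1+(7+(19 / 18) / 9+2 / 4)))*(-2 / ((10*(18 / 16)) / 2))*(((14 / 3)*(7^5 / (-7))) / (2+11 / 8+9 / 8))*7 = 8986501216 / 295245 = 30437.44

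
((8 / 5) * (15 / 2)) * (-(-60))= 720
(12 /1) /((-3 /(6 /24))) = -1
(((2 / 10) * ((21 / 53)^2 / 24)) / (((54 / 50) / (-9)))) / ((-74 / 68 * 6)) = 4165 / 2494392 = 0.00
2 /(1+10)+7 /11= 9 /11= 0.82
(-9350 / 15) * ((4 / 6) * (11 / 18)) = -20570 / 81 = -253.95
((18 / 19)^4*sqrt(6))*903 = 94793328*sqrt(6) / 130321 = 1781.72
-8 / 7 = -1.14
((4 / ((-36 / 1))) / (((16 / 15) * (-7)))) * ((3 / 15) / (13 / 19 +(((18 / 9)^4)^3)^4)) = 0.00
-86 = -86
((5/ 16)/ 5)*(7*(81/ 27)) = 21/ 16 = 1.31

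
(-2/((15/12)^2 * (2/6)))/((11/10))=-192/55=-3.49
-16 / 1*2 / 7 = -32 / 7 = -4.57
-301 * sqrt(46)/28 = -43 * sqrt(46)/4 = -72.91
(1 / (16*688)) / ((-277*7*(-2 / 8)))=1 / 5336128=0.00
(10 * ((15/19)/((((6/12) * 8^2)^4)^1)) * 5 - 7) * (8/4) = -69729929/4980736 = -14.00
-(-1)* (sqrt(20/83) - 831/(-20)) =2* sqrt(415)/83 + 831/20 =42.04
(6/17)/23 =6/391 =0.02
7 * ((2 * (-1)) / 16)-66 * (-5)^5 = 1649993 / 8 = 206249.12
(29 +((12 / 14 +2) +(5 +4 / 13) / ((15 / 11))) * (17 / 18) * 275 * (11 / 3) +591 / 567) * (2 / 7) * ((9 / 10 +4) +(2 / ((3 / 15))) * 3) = 3691589729 / 57330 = 64391.94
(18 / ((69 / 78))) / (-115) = -468 / 2645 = -0.18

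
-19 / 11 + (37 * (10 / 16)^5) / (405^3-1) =-41358862489533 / 23944605335552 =-1.73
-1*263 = -263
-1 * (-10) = 10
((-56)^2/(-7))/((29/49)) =-21952/29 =-756.97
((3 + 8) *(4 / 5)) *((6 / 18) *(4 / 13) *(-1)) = -176 / 195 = -0.90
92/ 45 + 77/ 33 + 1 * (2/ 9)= 23/ 5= 4.60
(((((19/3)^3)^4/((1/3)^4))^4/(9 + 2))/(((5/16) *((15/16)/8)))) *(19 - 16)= 96447273109499102312023380000000000000000000000.00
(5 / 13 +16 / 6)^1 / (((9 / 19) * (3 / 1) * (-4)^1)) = -2261 / 4212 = -0.54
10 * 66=660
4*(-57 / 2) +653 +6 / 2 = 542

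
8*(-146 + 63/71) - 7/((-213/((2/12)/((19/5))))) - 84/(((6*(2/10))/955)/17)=-27623467873/24282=-1137610.90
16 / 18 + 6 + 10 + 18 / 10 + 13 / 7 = 6472 / 315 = 20.55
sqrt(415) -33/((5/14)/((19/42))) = -209/5+sqrt(415) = -21.43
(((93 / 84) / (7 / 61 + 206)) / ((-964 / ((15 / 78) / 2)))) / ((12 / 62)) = -293105 / 105883569792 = -0.00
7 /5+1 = 12 /5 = 2.40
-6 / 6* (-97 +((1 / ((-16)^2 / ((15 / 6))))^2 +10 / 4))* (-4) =-24772583 / 65536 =-378.00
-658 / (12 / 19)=-6251 / 6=-1041.83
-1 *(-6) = 6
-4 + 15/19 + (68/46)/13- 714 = -4073827/5681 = -717.10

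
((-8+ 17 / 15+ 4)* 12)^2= 1183.36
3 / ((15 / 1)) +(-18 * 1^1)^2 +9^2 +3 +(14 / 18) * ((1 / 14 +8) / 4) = 409.77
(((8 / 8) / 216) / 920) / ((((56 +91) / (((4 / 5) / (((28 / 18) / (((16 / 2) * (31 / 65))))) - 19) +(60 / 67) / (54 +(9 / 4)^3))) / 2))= -723976973 / 621139752324000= -0.00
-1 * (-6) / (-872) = -3 / 436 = -0.01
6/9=2/3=0.67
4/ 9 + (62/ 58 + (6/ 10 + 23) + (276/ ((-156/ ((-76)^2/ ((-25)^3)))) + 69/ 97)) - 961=-4805790021559/ 5142515625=-934.52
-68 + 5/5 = -67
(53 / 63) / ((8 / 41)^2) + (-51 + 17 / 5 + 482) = 9202969 / 20160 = 456.50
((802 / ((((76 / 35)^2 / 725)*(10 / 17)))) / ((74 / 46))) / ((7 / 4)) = 74466.04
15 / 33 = 0.45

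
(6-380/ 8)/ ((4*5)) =-83/ 40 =-2.08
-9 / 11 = -0.82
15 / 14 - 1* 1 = 1 / 14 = 0.07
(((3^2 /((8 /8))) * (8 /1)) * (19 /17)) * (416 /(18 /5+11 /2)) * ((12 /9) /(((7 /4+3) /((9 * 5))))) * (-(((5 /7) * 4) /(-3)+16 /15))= -4423680 /833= -5310.54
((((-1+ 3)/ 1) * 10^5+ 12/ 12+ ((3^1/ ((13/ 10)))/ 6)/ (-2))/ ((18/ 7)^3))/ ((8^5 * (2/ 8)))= 1783607203/ 1242169344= 1.44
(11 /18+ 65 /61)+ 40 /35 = 21671 /7686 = 2.82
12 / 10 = 6 / 5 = 1.20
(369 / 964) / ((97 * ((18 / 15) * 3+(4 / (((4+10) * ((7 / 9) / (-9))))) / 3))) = 10045 / 6358544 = 0.00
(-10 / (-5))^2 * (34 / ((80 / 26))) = 221 / 5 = 44.20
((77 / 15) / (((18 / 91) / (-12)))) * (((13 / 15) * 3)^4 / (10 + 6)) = -200126927 / 225000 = -889.45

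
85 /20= 17 /4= 4.25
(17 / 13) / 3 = 17 / 39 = 0.44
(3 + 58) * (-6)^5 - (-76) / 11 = -5217620 / 11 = -474329.09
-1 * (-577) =577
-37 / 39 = -0.95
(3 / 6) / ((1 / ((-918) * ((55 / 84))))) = -8415 / 28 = -300.54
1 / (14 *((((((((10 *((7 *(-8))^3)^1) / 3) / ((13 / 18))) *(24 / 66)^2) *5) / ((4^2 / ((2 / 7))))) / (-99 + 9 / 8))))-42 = -23602379847 / 561971200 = -42.00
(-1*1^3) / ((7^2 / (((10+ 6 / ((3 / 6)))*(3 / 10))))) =-33 / 245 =-0.13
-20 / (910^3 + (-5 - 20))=-4 / 150714195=-0.00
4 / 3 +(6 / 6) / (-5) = 17 / 15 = 1.13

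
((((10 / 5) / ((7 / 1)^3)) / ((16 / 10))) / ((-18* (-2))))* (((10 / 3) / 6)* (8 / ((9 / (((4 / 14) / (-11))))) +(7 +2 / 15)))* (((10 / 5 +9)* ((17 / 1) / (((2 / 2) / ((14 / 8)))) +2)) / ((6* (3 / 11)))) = 172089445 / 2016379008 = 0.09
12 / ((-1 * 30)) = -0.40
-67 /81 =-0.83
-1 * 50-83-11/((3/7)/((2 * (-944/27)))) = 134603/81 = 1661.77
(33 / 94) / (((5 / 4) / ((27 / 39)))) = 594 / 3055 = 0.19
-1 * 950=-950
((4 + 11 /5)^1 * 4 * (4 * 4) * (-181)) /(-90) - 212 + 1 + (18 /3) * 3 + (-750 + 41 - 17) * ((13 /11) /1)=-56923 /225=-252.99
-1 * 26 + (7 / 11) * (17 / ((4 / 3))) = -17.89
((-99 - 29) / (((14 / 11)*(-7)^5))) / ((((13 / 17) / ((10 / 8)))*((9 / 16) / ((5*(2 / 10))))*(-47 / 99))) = -2632960 / 71883539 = -0.04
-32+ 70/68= -1053/34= -30.97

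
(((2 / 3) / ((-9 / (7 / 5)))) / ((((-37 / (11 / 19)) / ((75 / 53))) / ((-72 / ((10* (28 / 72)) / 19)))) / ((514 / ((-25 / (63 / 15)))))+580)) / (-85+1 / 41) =175251384 / 83289136411325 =0.00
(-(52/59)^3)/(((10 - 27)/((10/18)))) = 703040/31422987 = 0.02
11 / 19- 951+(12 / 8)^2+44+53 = -64689 / 76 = -851.17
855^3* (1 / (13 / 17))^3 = 1397703495.85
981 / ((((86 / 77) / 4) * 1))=3513.35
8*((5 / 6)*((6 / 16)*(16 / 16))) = 2.50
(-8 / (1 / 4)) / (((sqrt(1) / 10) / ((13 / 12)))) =-1040 / 3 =-346.67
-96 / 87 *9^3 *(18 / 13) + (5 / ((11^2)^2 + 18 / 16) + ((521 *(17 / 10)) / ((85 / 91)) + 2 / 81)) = -165.56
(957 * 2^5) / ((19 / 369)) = 11300256 / 19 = 594750.32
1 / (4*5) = 1 / 20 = 0.05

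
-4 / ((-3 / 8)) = 10.67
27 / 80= 0.34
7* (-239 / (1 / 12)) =-20076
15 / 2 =7.50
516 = 516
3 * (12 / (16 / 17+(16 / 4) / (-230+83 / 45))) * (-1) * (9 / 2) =-14137659 / 80606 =-175.39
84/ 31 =2.71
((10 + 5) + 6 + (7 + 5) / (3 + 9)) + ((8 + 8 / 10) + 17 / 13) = 2087 / 65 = 32.11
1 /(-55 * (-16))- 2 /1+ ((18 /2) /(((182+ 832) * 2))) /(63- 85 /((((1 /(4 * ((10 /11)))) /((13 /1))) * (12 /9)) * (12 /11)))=-1604967449 /802939280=-2.00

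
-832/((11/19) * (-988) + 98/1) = 416/237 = 1.76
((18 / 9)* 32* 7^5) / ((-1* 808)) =-134456 / 101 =-1331.25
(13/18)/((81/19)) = 247/1458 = 0.17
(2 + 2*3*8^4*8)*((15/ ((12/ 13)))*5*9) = 287542125/ 2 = 143771062.50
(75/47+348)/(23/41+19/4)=65.83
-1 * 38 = -38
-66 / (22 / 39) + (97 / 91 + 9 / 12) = -41927 / 364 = -115.18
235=235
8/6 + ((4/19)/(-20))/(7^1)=2657/1995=1.33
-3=-3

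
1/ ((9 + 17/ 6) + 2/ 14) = 42/ 503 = 0.08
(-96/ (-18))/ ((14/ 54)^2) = 3888/ 49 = 79.35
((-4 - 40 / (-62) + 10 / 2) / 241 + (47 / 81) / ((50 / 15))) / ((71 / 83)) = 30287281 / 143219070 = 0.21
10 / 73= 0.14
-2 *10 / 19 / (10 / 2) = -0.21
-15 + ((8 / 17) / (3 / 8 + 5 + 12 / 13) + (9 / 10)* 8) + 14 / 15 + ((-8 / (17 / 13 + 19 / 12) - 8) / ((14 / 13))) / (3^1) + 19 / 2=-8783337 / 14061278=-0.62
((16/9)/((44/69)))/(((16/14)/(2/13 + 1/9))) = 4991/7722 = 0.65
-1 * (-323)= 323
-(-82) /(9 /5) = 410 /9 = 45.56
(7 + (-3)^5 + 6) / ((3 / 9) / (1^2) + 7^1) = -345 / 11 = -31.36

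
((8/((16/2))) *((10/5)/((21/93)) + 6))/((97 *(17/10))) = 1040/11543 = 0.09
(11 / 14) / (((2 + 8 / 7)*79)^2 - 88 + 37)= 77 / 6036290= 0.00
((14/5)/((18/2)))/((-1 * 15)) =-14/675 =-0.02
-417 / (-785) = 417 / 785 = 0.53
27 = 27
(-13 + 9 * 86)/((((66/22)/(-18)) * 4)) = -2283/2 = -1141.50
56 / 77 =8 / 11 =0.73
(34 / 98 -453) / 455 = -4436 / 4459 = -0.99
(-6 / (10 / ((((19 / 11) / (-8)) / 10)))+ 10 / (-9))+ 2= 35713 / 39600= 0.90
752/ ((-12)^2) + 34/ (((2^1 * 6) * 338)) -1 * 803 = -4853629/ 6084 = -797.77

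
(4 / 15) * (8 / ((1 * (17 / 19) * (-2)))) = -304 / 255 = -1.19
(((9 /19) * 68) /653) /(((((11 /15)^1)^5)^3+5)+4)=133995530456542968750 /24474186299817920186291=0.01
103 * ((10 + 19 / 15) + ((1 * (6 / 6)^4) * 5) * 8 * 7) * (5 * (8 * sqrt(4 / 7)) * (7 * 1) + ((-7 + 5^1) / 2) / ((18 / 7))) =-3150049 / 270 + 7200112 * sqrt(7) / 3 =6338235.07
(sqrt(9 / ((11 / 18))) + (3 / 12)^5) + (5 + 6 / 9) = 9 *sqrt(22) / 11 + 17411 / 3072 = 9.51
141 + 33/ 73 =10326/ 73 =141.45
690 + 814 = 1504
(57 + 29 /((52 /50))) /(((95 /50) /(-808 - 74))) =-39404.33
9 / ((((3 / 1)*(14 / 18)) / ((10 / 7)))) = 270 / 49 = 5.51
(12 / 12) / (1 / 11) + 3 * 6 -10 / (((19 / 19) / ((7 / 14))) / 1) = 24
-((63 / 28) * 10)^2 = -2025 / 4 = -506.25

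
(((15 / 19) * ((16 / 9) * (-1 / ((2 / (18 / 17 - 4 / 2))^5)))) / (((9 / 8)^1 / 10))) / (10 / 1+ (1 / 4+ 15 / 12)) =419430400 / 16752892743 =0.03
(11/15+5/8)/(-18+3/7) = -1141/14760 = -0.08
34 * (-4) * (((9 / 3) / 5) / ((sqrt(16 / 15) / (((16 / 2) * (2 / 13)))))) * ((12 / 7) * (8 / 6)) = -26112 * sqrt(15) / 455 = -222.27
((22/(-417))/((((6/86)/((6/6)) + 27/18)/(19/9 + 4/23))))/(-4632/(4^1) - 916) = 447458/12084228405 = 0.00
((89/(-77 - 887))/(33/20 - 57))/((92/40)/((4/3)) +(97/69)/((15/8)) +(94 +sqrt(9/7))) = 2289232563800/132387892956260421 - 3389832000 * sqrt(7)/44129297652086807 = 0.00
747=747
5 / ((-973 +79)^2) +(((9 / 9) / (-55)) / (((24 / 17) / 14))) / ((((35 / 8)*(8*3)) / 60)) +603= 26502133211 / 43957980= 602.90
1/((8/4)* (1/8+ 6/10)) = 20/29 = 0.69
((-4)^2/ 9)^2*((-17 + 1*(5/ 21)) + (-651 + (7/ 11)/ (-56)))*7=-39489440/ 2673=-14773.45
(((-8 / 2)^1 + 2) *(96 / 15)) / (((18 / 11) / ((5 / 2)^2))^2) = -186.73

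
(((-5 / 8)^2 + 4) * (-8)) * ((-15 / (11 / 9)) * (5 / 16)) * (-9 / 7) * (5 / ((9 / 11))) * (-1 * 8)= 948375 / 112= 8467.63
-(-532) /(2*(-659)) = -266 /659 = -0.40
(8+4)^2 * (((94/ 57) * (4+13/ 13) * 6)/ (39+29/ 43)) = 2910240/ 16207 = 179.57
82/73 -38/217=0.95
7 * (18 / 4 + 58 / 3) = 1001 / 6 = 166.83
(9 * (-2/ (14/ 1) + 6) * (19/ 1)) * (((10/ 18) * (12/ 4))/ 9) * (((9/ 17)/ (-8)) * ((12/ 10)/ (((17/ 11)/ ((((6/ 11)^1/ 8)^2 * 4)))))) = -63099/ 356048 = -0.18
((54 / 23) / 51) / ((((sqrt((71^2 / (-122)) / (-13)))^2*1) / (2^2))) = 114192 / 1971031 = 0.06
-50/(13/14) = -700/13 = -53.85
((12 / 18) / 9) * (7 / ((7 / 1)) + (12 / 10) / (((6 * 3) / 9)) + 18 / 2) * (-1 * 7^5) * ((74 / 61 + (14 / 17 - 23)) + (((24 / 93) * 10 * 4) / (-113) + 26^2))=-4238576099620618 / 490402485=-8643055.92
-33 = -33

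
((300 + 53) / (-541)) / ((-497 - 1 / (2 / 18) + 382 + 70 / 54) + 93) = 9531 / 433882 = 0.02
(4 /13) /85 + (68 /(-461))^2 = 5959604 /234835705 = 0.03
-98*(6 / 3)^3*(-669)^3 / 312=9780998094 / 13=752384468.77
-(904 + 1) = -905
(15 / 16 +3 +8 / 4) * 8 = 95 / 2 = 47.50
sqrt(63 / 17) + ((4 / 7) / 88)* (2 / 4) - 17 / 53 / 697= 1865 / 669284 + 3* sqrt(119) / 17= 1.93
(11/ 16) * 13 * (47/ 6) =6721/ 96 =70.01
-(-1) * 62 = 62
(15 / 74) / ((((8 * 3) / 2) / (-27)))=-0.46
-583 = -583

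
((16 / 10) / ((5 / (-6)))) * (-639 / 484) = 7668 / 3025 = 2.53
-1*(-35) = 35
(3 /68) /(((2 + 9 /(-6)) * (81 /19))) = 19 /918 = 0.02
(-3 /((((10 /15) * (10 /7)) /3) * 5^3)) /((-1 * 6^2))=21 /10000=0.00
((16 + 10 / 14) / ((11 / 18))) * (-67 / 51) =-47034 / 1309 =-35.93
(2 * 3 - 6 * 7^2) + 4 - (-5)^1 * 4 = -264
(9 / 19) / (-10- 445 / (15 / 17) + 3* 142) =-27 / 5035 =-0.01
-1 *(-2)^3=8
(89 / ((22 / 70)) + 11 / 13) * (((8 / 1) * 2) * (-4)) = -2599424 / 143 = -18177.79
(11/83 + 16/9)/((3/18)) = 11.46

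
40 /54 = 20 /27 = 0.74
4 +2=6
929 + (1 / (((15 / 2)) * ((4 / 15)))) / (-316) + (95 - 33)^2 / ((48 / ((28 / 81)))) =146923325 / 153576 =956.68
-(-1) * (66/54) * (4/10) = 22/45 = 0.49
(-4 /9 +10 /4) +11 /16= 2.74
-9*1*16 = -144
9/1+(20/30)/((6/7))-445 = -3917/9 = -435.22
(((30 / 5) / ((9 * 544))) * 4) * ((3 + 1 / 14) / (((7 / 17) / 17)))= 731 / 1176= 0.62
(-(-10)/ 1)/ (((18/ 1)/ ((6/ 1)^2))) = 20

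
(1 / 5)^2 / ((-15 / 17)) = -17 / 375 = -0.05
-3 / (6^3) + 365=364.99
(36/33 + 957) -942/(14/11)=16782/77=217.95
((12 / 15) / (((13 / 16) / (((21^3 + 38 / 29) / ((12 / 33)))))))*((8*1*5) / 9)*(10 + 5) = 1890993280 / 1131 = 1671965.76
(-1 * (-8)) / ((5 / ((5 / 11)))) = 0.73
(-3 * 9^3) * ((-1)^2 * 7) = -15309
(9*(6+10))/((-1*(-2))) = 72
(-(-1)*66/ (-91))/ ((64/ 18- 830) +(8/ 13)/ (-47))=13959/ 15906415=0.00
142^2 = 20164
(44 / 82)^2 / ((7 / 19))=0.78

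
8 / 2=4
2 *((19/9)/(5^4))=38/5625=0.01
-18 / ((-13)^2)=-18 / 169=-0.11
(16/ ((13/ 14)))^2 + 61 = 60485/ 169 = 357.90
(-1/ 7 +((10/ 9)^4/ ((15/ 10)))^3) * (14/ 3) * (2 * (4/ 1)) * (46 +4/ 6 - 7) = 92104862388584752/ 68630377364883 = 1342.04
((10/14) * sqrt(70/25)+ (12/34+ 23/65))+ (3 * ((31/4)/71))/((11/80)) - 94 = -78457209/863005+ sqrt(70)/7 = -89.72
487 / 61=7.98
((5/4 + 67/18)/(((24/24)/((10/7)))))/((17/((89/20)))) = 15931/8568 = 1.86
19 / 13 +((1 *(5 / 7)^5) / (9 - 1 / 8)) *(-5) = 21047643 / 15512861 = 1.36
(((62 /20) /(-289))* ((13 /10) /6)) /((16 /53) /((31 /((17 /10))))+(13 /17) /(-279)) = -0.17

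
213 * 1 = 213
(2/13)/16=1/104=0.01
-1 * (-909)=909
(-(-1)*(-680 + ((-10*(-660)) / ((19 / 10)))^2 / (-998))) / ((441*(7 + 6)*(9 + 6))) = -460098904 / 3098210661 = -0.15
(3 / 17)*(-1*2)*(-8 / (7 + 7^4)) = 6 / 5117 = 0.00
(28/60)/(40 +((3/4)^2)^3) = 28672/2468535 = 0.01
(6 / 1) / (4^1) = 3 / 2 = 1.50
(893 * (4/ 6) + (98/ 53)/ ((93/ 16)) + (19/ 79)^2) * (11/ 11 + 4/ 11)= 91625715875/ 112793593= 812.33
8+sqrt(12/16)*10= 8+5*sqrt(3)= 16.66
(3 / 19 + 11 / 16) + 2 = 865 / 304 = 2.85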